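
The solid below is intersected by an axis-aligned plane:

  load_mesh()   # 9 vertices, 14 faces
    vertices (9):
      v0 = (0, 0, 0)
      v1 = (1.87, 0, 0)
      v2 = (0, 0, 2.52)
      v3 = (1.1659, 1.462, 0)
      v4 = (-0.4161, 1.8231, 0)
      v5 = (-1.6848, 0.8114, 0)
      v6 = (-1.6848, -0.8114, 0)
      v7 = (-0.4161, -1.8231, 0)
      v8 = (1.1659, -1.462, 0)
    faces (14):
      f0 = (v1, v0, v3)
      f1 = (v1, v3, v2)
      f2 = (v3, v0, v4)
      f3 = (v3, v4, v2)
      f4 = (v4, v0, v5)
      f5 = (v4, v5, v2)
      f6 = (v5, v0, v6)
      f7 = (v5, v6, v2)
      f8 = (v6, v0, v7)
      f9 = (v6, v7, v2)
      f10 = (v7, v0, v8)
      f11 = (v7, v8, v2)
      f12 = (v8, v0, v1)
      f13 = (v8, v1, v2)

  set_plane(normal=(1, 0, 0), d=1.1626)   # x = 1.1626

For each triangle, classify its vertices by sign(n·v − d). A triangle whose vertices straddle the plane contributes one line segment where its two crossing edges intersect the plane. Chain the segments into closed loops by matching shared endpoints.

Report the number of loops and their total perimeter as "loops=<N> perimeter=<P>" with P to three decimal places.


Straddling triangles (8 of 14):
  (v1,v0,v3) [+-+] → (1.1626, 0, 0)–(1.1626, 1.45786, 0)  len=1.4579
  (v1,v3,v2) [++-] → (1.1626, 1.45786, 0.00713269)–(1.1626, 0, 0.953288)  len=1.7380
  (v3,v0,v4) [+--] → (1.1626, 1.45786, 0)–(1.1626, 1.46275, 0)  len=0.0049
  (v3,v4,v2) [+--] → (1.1626, 1.46275, 0)–(1.1626, 1.45786, 0.00713269)  len=0.0086
  (v7,v0,v8) [--+] → (1.1626, -1.45786, 0)–(1.1626, -1.46275, 0)  len=0.0049
  (v7,v8,v2) [-+-] → (1.1626, -1.46275, 0)–(1.1626, -1.45786, 0.00713269)  len=0.0086
  (v8,v0,v1) [+-+] → (1.1626, -1.45786, 0)–(1.1626, 0, 0)  len=1.4579
  (v8,v1,v2) [++-] → (1.1626, 0, 0.953288)–(1.1626, -1.45786, 0.00713269)  len=1.7380

Chained into 1 loop(s):
  loop 1: 8 segments, perimeter = 6.4188
Total perimeter = 6.419

loops=1 perimeter=6.419


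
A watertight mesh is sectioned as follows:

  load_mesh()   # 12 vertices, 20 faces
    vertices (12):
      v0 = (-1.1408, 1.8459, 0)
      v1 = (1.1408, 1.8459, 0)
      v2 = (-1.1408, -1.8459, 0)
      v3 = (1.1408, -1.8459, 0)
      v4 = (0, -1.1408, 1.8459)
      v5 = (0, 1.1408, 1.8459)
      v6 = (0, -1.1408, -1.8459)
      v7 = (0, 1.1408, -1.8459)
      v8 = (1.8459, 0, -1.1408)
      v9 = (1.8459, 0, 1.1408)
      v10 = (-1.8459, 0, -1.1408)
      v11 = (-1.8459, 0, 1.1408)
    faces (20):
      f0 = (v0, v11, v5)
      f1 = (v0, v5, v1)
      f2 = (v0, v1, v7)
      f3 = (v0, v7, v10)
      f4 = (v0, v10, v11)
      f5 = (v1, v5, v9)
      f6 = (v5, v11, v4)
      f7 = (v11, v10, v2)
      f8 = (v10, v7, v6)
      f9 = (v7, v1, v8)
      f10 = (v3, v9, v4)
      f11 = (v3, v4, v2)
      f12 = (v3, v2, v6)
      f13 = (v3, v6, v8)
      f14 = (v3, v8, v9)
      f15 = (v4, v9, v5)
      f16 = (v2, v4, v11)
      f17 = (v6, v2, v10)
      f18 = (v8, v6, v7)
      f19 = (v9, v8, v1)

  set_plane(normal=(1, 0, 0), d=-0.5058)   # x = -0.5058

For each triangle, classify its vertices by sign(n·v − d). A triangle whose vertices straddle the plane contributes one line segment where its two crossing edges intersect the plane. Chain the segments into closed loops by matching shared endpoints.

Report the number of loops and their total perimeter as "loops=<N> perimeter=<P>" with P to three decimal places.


Straddling triangles (10 of 20):
  (v0,v11,v5) [--+] → (-0.5058, 0.828206, 1.65269)–(-0.5058, 1.45342, 1.02748)  len=0.8842
  (v0,v5,v1) [-++] → (-0.5058, 1.45342, 1.02748)–(-0.5058, 1.8459, 0)  len=1.0999
  (v0,v1,v7) [-++] → (-0.5058, 1.8459, 0)–(-0.5058, 1.45342, -1.02748)  len=1.0999
  (v0,v7,v10) [-+-] → (-0.5058, 1.45342, -1.02748)–(-0.5058, 0.828206, -1.65269)  len=0.8842
  (v5,v11,v4) [+-+] → (-0.5058, 0.828206, 1.65269)–(-0.5058, -0.828206, 1.65269)  len=1.6564
  (v10,v7,v6) [-++] → (-0.5058, 0.828206, -1.65269)–(-0.5058, -0.828206, -1.65269)  len=1.6564
  (v3,v4,v2) [++-] → (-0.5058, -1.45342, 1.02748)–(-0.5058, -1.8459, 0)  len=1.0999
  (v3,v2,v6) [+-+] → (-0.5058, -1.8459, 0)–(-0.5058, -1.45342, -1.02748)  len=1.0999
  (v2,v4,v11) [-+-] → (-0.5058, -1.45342, 1.02748)–(-0.5058, -0.828206, 1.65269)  len=0.8842
  (v6,v2,v10) [+--] → (-0.5058, -1.45342, -1.02748)–(-0.5058, -0.828206, -1.65269)  len=0.8842

Chained into 1 loop(s):
  loop 1: 10 segments, perimeter = 11.2491
Total perimeter = 11.249

loops=1 perimeter=11.249


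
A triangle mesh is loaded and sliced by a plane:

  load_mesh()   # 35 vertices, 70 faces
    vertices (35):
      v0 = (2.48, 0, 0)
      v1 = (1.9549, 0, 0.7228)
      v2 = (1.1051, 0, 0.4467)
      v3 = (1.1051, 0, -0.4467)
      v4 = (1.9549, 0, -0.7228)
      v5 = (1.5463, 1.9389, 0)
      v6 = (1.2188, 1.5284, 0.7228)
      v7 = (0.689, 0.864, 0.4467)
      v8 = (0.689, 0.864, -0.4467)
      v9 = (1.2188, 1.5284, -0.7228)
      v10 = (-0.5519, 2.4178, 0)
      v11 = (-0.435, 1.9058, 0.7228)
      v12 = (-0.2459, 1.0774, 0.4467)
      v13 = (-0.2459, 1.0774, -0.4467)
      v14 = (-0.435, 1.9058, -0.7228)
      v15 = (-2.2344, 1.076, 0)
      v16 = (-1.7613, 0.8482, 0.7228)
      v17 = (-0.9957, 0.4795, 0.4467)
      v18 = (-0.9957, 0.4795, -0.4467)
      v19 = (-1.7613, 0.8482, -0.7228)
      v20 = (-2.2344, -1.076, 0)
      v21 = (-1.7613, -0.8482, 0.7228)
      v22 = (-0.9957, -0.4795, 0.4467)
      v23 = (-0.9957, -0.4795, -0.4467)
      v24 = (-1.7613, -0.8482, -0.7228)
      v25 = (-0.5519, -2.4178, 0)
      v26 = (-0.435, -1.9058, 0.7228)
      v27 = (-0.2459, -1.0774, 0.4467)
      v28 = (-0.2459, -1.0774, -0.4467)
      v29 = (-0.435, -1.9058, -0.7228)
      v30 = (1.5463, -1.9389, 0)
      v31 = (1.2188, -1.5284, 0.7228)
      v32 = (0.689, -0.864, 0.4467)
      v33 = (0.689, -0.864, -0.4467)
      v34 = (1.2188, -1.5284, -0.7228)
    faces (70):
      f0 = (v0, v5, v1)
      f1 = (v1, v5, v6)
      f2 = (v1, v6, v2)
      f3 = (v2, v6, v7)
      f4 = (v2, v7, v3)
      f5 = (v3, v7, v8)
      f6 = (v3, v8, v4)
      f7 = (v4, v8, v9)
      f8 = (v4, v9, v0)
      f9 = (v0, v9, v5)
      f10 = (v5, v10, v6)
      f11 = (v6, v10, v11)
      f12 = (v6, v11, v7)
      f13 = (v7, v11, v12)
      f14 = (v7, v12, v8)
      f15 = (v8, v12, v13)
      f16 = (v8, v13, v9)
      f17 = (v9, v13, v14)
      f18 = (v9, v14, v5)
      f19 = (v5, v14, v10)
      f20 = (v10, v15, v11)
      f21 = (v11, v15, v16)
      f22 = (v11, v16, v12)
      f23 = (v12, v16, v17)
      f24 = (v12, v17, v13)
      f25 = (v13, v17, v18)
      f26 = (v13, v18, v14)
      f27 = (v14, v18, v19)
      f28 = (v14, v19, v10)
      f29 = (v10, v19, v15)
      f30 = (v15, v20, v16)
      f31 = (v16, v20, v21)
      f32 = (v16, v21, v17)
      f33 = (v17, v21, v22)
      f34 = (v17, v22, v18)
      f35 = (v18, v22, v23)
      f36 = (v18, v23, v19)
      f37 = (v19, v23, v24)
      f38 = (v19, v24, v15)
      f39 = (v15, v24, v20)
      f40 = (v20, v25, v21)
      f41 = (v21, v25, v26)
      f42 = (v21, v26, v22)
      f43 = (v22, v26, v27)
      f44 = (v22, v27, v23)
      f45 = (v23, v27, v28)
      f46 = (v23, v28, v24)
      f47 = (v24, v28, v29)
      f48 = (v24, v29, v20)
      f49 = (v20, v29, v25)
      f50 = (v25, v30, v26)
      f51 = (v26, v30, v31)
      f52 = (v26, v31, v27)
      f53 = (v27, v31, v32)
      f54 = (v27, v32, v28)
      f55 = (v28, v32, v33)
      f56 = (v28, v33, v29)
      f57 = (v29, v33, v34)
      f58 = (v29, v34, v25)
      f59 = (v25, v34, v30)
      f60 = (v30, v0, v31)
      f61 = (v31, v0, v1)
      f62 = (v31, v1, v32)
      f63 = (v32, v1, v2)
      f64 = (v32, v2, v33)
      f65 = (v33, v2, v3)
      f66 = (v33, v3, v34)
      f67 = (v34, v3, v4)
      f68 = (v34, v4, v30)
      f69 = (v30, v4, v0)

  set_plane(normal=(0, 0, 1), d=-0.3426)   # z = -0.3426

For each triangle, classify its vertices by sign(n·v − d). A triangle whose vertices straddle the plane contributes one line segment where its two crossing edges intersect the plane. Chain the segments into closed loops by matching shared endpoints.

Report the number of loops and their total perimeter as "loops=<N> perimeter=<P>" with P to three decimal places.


Straddling triangles (28 of 70):
  (v2,v7,v3) [++-] → (1.05662, 0.100674, -0.3426)–(1.1051, 0, -0.3426)  len=0.1117
  (v3,v7,v8) [-+-] → (1.05662, 0.100674, -0.3426)–(0.689, 0.864, -0.3426)  len=0.8472
  (v4,v9,v0) [--+] → (1.8822, 0.724446, -0.3426)–(2.23111, 0, -0.3426)  len=0.8041
  (v0,v9,v5) [+-+] → (1.8822, 0.724446, -0.3426)–(1.39107, 1.74433, -0.3426)  len=1.1320
  (v7,v12,v8) [++-] → (0.580064, 0.888866, -0.3426)–(0.689, 0.864, -0.3426)  len=0.1117
  (v8,v12,v13) [-+-] → (0.580064, 0.888866, -0.3426)–(-0.2459, 1.0774, -0.3426)  len=0.8472
  (v9,v14,v5) [--+] → (0.607184, 1.92321, -0.3426)–(1.39107, 1.74433, -0.3426)  len=0.8040
  (v5,v14,v10) [+-+] → (0.607184, 1.92321, -0.3426)–(-0.496491, 2.17512, -0.3426)  len=1.1321
  (v12,v17,v13) [++-] → (-0.333268, 1.00773, -0.3426)–(-0.2459, 1.0774, -0.3426)  len=0.1117
  (v13,v17,v18) [-+-] → (-0.333268, 1.00773, -0.3426)–(-0.9957, 0.4795, -0.3426)  len=0.8473
  (v14,v19,v10) [--+] → (-1.12514, 1.67383, -0.3426)–(-0.496491, 2.17512, -0.3426)  len=0.8041
  (v10,v19,v15) [+-+] → (-1.12514, 1.67383, -0.3426)–(-2.01016, 0.968025, -0.3426)  len=1.1320
  (v17,v22,v18) [++-] → (-0.9957, 0.367756, -0.3426)–(-0.9957, 0.4795, -0.3426)  len=0.1117
  (v18,v22,v23) [-+-] → (-0.9957, 0.367756, -0.3426)–(-0.9957, -0.4795, -0.3426)  len=0.8473
  (v19,v24,v15) [--+] → (-2.01016, 0.163948, -0.3426)–(-2.01016, 0.968025, -0.3426)  len=0.8041
  (v15,v24,v20) [+-+] → (-2.01016, 0.163948, -0.3426)–(-2.01016, -0.968025, -0.3426)  len=1.1320
  (v22,v27,v23) [++-] → (-0.908332, -0.549168, -0.3426)–(-0.9957, -0.4795, -0.3426)  len=0.1117
  (v23,v27,v28) [-+-] → (-0.908332, -0.549168, -0.3426)–(-0.2459, -1.0774, -0.3426)  len=0.8473
  (v24,v29,v20) [--+] → (-1.3815, -1.46932, -0.3426)–(-2.01016, -0.968025, -0.3426)  len=0.8041
  (v20,v29,v25) [+-+] → (-1.3815, -1.46932, -0.3426)–(-0.496491, -2.17512, -0.3426)  len=1.1320
  (v27,v32,v28) [++-] → (-0.136964, -1.05253, -0.3426)–(-0.2459, -1.0774, -0.3426)  len=0.1117
  (v28,v32,v33) [-+-] → (-0.136964, -1.05253, -0.3426)–(0.689, -0.864, -0.3426)  len=0.8472
  (v29,v34,v25) [--+] → (0.287394, -1.99623, -0.3426)–(-0.496491, -2.17512, -0.3426)  len=0.8040
  (v25,v34,v30) [+-+] → (0.287394, -1.99623, -0.3426)–(1.39107, -1.74433, -0.3426)  len=1.1321
  (v32,v2,v33) [++-] → (0.737484, -0.763326, -0.3426)–(0.689, -0.864, -0.3426)  len=0.1117
  (v33,v2,v3) [-+-] → (0.737484, -0.763326, -0.3426)–(1.1051, 0, -0.3426)  len=0.8472
  (v34,v4,v30) [--+] → (1.73997, -1.01988, -0.3426)–(1.39107, -1.74433, -0.3426)  len=0.8041
  (v30,v4,v0) [+-+] → (1.73997, -1.01988, -0.3426)–(2.23111, 0, -0.3426)  len=1.1320

Chained into 2 loop(s):
  loop 1: 14 segments, perimeter = 6.7128
  loop 2: 14 segments, perimeter = 13.5524
Total perimeter = 20.265

loops=2 perimeter=20.265


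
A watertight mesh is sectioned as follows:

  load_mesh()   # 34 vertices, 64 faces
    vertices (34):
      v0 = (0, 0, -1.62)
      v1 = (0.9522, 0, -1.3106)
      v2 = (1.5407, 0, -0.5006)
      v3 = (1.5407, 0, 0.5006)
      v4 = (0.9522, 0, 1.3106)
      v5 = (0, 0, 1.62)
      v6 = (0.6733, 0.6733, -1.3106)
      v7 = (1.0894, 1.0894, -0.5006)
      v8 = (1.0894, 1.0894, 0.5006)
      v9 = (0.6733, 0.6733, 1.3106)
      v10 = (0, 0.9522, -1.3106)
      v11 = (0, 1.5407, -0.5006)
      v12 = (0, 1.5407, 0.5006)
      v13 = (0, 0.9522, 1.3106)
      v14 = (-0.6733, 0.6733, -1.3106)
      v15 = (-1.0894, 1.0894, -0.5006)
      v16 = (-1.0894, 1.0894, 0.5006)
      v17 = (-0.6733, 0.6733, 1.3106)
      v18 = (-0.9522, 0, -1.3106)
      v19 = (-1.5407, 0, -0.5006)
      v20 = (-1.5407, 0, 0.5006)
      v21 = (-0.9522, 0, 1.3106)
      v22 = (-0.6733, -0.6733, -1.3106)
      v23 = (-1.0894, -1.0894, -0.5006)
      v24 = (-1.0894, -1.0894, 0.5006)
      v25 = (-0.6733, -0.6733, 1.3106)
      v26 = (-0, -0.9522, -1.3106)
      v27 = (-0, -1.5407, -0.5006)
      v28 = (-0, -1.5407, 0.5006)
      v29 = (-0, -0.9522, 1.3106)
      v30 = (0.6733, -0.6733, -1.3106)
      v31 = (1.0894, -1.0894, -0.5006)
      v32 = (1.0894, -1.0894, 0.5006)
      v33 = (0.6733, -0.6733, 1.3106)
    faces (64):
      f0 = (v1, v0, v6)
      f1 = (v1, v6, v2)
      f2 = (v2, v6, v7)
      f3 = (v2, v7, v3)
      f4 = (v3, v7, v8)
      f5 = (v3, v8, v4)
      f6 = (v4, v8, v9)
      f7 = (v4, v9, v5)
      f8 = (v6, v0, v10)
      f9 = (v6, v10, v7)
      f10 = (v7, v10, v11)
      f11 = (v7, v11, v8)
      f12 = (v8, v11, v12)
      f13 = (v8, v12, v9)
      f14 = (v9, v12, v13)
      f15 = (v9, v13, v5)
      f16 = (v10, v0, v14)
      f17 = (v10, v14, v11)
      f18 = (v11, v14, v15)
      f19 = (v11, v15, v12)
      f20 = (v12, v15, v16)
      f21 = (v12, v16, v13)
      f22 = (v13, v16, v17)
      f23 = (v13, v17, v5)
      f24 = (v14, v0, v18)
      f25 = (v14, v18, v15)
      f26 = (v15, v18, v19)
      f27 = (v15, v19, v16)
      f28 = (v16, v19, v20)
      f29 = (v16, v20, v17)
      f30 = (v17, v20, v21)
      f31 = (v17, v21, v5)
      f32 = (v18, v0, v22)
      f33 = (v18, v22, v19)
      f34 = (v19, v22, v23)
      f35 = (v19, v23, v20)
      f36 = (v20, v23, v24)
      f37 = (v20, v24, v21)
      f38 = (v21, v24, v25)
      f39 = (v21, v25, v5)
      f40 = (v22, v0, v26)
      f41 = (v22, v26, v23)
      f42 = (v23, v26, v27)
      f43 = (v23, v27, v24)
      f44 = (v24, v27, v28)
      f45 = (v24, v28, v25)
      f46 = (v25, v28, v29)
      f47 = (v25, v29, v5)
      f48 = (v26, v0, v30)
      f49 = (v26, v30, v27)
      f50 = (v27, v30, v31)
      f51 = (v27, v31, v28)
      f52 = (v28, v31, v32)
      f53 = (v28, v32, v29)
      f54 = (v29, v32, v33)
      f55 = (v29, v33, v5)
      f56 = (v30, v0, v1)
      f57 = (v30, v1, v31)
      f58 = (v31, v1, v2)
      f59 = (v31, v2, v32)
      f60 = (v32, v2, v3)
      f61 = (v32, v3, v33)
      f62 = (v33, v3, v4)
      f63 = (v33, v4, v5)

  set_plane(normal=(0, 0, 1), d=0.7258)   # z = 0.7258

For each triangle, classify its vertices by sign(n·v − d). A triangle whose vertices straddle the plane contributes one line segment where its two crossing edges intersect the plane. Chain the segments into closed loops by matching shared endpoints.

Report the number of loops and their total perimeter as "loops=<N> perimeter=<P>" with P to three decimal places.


Straddling triangles (16 of 64):
  (v3,v8,v4) [--+] → (1.05126, 0.78652, 0.7258)–(1.37708, 0, 0.7258)  len=0.8513
  (v4,v8,v9) [+-+] → (1.05126, 0.78652, 0.7258)–(0.973714, 0.973714, 0.7258)  len=0.2026
  (v8,v12,v9) [--+] → (0.187194, 1.29954, 0.7258)–(0.973714, 0.973714, 0.7258)  len=0.8513
  (v9,v12,v13) [+-+] → (0.187194, 1.29954, 0.7258)–(0, 1.37708, 0.7258)  len=0.2026
  (v12,v16,v13) [--+] → (-0.78652, 1.05126, 0.7258)–(0, 1.37708, 0.7258)  len=0.8513
  (v13,v16,v17) [+-+] → (-0.78652, 1.05126, 0.7258)–(-0.973714, 0.973714, 0.7258)  len=0.2026
  (v16,v20,v17) [--+] → (-1.29954, 0.187194, 0.7258)–(-0.973714, 0.973714, 0.7258)  len=0.8513
  (v17,v20,v21) [+-+] → (-1.29954, 0.187194, 0.7258)–(-1.37708, 0, 0.7258)  len=0.2026
  (v20,v24,v21) [--+] → (-1.05126, -0.78652, 0.7258)–(-1.37708, 0, 0.7258)  len=0.8513
  (v21,v24,v25) [+-+] → (-1.05126, -0.78652, 0.7258)–(-0.973714, -0.973714, 0.7258)  len=0.2026
  (v24,v28,v25) [--+] → (-0.187194, -1.29954, 0.7258)–(-0.973714, -0.973714, 0.7258)  len=0.8513
  (v25,v28,v29) [+-+] → (-0.187194, -1.29954, 0.7258)–(0, -1.37708, 0.7258)  len=0.2026
  (v28,v32,v29) [--+] → (0.78652, -1.05126, 0.7258)–(0, -1.37708, 0.7258)  len=0.8513
  (v29,v32,v33) [+-+] → (0.78652, -1.05126, 0.7258)–(0.973714, -0.973714, 0.7258)  len=0.2026
  (v32,v3,v33) [--+] → (1.29954, -0.187194, 0.7258)–(0.973714, -0.973714, 0.7258)  len=0.8513
  (v33,v3,v4) [+-+] → (1.29954, -0.187194, 0.7258)–(1.37708, 0, 0.7258)  len=0.2026

Chained into 1 loop(s):
  loop 1: 16 segments, perimeter = 8.4317
Total perimeter = 8.432

loops=1 perimeter=8.432


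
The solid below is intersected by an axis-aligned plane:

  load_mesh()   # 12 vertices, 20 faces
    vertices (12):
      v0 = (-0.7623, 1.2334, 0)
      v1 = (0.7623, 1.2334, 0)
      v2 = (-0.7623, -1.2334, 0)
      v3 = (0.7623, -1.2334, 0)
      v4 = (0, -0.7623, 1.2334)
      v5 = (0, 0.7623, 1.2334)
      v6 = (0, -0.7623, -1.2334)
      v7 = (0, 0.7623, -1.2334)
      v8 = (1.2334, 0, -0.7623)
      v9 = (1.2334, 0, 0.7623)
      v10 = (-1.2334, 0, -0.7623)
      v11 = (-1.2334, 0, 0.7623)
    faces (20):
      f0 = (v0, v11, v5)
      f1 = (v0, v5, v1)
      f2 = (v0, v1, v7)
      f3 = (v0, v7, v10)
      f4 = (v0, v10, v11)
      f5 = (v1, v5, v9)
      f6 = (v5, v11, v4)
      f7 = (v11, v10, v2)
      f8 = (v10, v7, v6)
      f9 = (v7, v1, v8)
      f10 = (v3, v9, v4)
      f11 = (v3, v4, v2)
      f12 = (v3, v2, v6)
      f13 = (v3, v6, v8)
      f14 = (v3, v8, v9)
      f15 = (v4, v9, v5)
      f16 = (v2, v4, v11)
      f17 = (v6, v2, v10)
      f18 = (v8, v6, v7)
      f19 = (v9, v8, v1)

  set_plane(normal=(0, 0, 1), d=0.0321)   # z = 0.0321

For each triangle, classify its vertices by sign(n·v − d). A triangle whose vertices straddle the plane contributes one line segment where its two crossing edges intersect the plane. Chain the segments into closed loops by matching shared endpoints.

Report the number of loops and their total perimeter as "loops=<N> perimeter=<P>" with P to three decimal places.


loops=1 perimeter=8.253

Straddling triangles (10 of 20):
  (v0,v11,v5) [-++] → (-0.782138, 1.18146, 0.0321)–(-0.742461, 1.22114, 0.0321)  len=0.0561
  (v0,v5,v1) [-+-] → (-0.742461, 1.22114, 0.0321)–(0.742461, 1.22114, 0.0321)  len=1.4849
  (v0,v10,v11) [--+] → (-1.2334, 0, 0.0321)–(-0.782138, 1.18146, 0.0321)  len=1.2647
  (v1,v5,v9) [-++] → (0.742461, 1.22114, 0.0321)–(0.782138, 1.18146, 0.0321)  len=0.0561
  (v11,v10,v2) [+--] → (-1.2334, 0, 0.0321)–(-0.782138, -1.18146, 0.0321)  len=1.2647
  (v3,v9,v4) [-++] → (0.782138, -1.18146, 0.0321)–(0.742461, -1.22114, 0.0321)  len=0.0561
  (v3,v4,v2) [-+-] → (0.742461, -1.22114, 0.0321)–(-0.742461, -1.22114, 0.0321)  len=1.4849
  (v3,v8,v9) [--+] → (1.2334, 0, 0.0321)–(0.782138, -1.18146, 0.0321)  len=1.2647
  (v2,v4,v11) [-++] → (-0.742461, -1.22114, 0.0321)–(-0.782138, -1.18146, 0.0321)  len=0.0561
  (v9,v8,v1) [+--] → (1.2334, 0, 0.0321)–(0.782138, 1.18146, 0.0321)  len=1.2647

Chained into 1 loop(s):
  loop 1: 10 segments, perimeter = 8.2531
Total perimeter = 8.253


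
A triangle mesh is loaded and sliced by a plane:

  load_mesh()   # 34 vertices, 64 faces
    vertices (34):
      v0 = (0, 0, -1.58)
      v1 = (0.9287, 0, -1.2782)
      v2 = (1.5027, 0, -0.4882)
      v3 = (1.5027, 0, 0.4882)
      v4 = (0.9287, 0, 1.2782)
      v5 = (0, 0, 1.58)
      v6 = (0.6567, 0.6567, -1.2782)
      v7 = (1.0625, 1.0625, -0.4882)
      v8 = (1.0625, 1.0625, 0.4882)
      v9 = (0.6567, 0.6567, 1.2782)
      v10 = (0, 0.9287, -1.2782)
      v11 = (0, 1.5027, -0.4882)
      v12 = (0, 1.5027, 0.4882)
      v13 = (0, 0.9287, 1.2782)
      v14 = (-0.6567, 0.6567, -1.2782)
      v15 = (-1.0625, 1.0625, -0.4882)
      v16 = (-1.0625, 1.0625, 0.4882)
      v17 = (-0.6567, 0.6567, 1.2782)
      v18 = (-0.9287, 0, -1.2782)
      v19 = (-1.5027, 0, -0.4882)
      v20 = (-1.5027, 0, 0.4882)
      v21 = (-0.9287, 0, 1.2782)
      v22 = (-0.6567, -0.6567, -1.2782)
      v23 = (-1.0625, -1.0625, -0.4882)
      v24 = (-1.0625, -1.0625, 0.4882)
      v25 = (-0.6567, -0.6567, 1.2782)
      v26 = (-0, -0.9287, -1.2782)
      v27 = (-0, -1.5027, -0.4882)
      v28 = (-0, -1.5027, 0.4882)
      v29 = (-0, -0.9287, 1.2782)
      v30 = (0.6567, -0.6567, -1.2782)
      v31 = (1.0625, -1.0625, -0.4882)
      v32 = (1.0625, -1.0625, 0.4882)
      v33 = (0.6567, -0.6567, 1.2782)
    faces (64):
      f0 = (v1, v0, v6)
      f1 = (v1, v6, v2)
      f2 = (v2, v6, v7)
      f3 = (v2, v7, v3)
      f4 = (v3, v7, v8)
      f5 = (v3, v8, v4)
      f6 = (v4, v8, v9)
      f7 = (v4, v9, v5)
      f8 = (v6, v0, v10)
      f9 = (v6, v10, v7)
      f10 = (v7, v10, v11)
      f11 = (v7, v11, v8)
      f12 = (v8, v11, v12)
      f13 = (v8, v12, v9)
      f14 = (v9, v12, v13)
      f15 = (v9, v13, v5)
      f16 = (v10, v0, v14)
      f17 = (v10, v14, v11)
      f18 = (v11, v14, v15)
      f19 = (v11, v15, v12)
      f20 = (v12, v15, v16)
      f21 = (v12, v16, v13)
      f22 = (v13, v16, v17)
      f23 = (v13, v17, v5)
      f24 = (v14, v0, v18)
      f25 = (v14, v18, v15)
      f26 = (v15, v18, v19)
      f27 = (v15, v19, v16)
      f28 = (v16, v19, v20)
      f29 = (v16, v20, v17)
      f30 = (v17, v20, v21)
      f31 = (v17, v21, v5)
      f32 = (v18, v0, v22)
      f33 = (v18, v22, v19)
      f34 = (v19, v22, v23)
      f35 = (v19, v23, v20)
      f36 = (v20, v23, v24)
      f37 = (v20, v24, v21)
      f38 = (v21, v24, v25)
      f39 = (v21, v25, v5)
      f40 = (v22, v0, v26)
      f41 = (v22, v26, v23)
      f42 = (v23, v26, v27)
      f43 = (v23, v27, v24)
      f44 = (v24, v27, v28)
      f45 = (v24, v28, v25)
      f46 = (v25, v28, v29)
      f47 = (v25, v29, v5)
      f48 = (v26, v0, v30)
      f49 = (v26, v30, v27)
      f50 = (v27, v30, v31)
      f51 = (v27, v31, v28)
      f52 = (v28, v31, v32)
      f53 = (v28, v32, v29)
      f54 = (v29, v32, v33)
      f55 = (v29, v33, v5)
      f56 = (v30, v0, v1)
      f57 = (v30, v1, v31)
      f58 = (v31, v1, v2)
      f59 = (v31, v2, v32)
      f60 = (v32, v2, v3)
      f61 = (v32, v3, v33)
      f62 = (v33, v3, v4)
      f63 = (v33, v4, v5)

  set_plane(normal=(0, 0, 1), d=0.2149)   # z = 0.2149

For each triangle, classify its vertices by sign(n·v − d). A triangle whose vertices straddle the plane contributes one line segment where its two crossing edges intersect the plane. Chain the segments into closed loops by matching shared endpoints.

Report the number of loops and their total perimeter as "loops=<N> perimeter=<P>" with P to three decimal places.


Straddling triangles (16 of 64):
  (v2,v7,v3) [--+] → (1.37949, 0.2974, 0.2149)–(1.5027, 0, 0.2149)  len=0.3219
  (v3,v7,v8) [+-+] → (1.37949, 0.2974, 0.2149)–(1.0625, 1.0625, 0.2149)  len=0.8282
  (v7,v11,v8) [--+] → (0.7651, 1.18571, 0.2149)–(1.0625, 1.0625, 0.2149)  len=0.3219
  (v8,v11,v12) [+-+] → (0.7651, 1.18571, 0.2149)–(0, 1.5027, 0.2149)  len=0.8282
  (v11,v15,v12) [--+] → (-0.2974, 1.37949, 0.2149)–(0, 1.5027, 0.2149)  len=0.3219
  (v12,v15,v16) [+-+] → (-0.2974, 1.37949, 0.2149)–(-1.0625, 1.0625, 0.2149)  len=0.8282
  (v15,v19,v16) [--+] → (-1.18571, 0.7651, 0.2149)–(-1.0625, 1.0625, 0.2149)  len=0.3219
  (v16,v19,v20) [+-+] → (-1.18571, 0.7651, 0.2149)–(-1.5027, 0, 0.2149)  len=0.8282
  (v19,v23,v20) [--+] → (-1.37949, -0.2974, 0.2149)–(-1.5027, 0, 0.2149)  len=0.3219
  (v20,v23,v24) [+-+] → (-1.37949, -0.2974, 0.2149)–(-1.0625, -1.0625, 0.2149)  len=0.8282
  (v23,v27,v24) [--+] → (-0.7651, -1.18571, 0.2149)–(-1.0625, -1.0625, 0.2149)  len=0.3219
  (v24,v27,v28) [+-+] → (-0.7651, -1.18571, 0.2149)–(0, -1.5027, 0.2149)  len=0.8282
  (v27,v31,v28) [--+] → (0.2974, -1.37949, 0.2149)–(0, -1.5027, 0.2149)  len=0.3219
  (v28,v31,v32) [+-+] → (0.2974, -1.37949, 0.2149)–(1.0625, -1.0625, 0.2149)  len=0.8282
  (v31,v2,v32) [--+] → (1.18571, -0.7651, 0.2149)–(1.0625, -1.0625, 0.2149)  len=0.3219
  (v32,v2,v3) [+-+] → (1.18571, -0.7651, 0.2149)–(1.5027, 0, 0.2149)  len=0.8282

Chained into 1 loop(s):
  loop 1: 16 segments, perimeter = 9.2006
Total perimeter = 9.201

loops=1 perimeter=9.201


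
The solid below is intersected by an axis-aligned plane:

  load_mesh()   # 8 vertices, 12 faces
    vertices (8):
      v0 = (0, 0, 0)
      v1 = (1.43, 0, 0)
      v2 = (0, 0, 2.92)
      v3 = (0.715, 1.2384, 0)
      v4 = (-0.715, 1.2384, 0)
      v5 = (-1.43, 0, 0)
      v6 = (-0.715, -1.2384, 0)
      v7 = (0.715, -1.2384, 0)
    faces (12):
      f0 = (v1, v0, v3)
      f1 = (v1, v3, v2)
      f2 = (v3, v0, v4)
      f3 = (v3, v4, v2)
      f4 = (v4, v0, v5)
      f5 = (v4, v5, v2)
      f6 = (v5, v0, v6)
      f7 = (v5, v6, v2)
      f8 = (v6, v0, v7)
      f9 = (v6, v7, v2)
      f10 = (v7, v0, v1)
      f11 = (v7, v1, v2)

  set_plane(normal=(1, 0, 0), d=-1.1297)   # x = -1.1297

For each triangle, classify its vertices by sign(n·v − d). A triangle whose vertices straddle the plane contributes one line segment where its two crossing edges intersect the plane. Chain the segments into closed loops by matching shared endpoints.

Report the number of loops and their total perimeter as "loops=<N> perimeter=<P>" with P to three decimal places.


Straddling triangles (4 of 12):
  (v4,v0,v5) [++-] → (-1.1297, 0, 0)–(-1.1297, 0.520128, 0)  len=0.5201
  (v4,v5,v2) [+-+] → (-1.1297, 0.520128, 0)–(-1.1297, 0, 0.6132)  len=0.8041
  (v5,v0,v6) [-++] → (-1.1297, 0, 0)–(-1.1297, -0.520128, 0)  len=0.5201
  (v5,v6,v2) [-++] → (-1.1297, -0.520128, 0)–(-1.1297, 0, 0.6132)  len=0.8041

Chained into 1 loop(s):
  loop 1: 4 segments, perimeter = 2.6484
Total perimeter = 2.648

loops=1 perimeter=2.648


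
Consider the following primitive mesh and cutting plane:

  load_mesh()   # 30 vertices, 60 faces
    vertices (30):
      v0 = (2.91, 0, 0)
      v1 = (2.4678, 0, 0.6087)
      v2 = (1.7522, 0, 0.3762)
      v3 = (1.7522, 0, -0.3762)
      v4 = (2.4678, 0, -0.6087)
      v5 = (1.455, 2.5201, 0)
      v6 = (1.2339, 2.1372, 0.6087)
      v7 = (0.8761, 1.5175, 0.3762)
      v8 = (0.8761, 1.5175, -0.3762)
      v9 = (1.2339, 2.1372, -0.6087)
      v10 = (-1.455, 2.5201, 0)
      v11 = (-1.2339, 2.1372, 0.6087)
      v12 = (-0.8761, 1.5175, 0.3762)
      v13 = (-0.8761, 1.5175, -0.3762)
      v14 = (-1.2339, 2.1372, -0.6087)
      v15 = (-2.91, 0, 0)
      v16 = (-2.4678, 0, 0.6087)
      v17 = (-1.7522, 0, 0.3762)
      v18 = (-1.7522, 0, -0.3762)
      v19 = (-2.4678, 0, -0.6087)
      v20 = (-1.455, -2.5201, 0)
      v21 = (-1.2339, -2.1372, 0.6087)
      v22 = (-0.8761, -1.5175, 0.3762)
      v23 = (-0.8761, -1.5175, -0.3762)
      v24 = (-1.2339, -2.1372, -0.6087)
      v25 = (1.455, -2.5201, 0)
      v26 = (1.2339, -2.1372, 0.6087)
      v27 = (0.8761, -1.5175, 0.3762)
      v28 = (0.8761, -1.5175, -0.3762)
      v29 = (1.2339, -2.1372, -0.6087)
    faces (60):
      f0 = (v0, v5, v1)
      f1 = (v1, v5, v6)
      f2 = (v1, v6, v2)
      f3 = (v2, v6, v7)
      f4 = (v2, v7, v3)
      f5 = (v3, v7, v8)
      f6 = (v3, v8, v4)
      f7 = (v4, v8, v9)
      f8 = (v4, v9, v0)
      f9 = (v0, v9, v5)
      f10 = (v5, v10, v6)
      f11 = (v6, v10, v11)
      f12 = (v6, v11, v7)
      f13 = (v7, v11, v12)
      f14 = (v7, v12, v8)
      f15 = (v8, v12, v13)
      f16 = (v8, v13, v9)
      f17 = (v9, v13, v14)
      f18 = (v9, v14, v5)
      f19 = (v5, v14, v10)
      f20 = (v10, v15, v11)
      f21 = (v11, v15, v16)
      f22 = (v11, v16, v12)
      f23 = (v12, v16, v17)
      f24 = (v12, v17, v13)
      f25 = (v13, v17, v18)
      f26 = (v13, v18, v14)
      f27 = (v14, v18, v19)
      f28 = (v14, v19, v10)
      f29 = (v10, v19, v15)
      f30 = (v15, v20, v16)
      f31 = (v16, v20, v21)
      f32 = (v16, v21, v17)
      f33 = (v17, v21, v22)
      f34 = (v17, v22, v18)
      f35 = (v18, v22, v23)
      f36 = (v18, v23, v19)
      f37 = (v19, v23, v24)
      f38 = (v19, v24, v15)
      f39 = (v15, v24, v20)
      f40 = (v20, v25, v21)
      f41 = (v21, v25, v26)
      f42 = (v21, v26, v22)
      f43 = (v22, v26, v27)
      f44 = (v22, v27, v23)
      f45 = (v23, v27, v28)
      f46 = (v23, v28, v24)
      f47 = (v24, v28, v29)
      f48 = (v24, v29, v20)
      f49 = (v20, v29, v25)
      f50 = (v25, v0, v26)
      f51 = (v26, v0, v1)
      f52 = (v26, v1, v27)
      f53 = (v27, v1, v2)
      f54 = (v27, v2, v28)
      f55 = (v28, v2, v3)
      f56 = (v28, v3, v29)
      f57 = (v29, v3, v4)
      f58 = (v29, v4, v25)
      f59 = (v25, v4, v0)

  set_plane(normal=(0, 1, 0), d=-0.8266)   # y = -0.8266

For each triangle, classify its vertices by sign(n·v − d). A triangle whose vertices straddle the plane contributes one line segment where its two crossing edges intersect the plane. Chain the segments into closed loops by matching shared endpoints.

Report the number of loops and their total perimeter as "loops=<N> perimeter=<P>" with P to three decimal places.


loops=2 perimeter=7.524

Straddling triangles (20 of 60):
  (v15,v20,v16) [+-+] → (-2.43276, -0.8266, 0)–(-2.1356, -0.8266, 0.409045)  len=0.5056
  (v16,v20,v21) [+--] → (-2.1356, -0.8266, 0.409045)–(-1.99057, -0.8266, 0.6087)  len=0.2468
  (v16,v21,v17) [+-+] → (-1.99057, -0.8266, 0.6087)–(-1.55174, -0.8266, 0.466123)  len=0.4614
  (v17,v21,v22) [+--] → (-1.55174, -0.8266, 0.466123)–(-1.27498, -0.8266, 0.3762)  len=0.2910
  (v17,v22,v18) [+-+] → (-1.27498, -0.8266, 0.3762)–(-1.27498, -0.8266, 0.0336411)  len=0.3426
  (v18,v22,v23) [+--] → (-1.27498, -0.8266, 0.0336411)–(-1.27498, -0.8266, -0.3762)  len=0.4098
  (v18,v23,v19) [+-+] → (-1.27498, -0.8266, -0.3762)–(-1.60078, -0.8266, -0.482055)  len=0.3426
  (v19,v23,v24) [+--] → (-1.60078, -0.8266, -0.482055)–(-1.99057, -0.8266, -0.6087)  len=0.4098
  (v19,v24,v15) [+-+] → (-1.99057, -0.8266, -0.6087)–(-2.26174, -0.8266, -0.235426)  len=0.4614
  (v15,v24,v20) [+--] → (-2.26174, -0.8266, -0.235426)–(-2.43276, -0.8266, 0)  len=0.2910
  (v25,v0,v26) [-+-] → (2.43276, -0.8266, 0)–(2.26174, -0.8266, 0.235426)  len=0.2910
  (v26,v0,v1) [-++] → (2.26174, -0.8266, 0.235426)–(1.99057, -0.8266, 0.6087)  len=0.4614
  (v26,v1,v27) [-+-] → (1.99057, -0.8266, 0.6087)–(1.60078, -0.8266, 0.482055)  len=0.4098
  (v27,v1,v2) [-++] → (1.60078, -0.8266, 0.482055)–(1.27498, -0.8266, 0.3762)  len=0.3426
  (v27,v2,v28) [-+-] → (1.27498, -0.8266, 0.3762)–(1.27498, -0.8266, -0.0336411)  len=0.4098
  (v28,v2,v3) [-++] → (1.27498, -0.8266, -0.0336411)–(1.27498, -0.8266, -0.3762)  len=0.3426
  (v28,v3,v29) [-+-] → (1.27498, -0.8266, -0.3762)–(1.55174, -0.8266, -0.466123)  len=0.2910
  (v29,v3,v4) [-++] → (1.55174, -0.8266, -0.466123)–(1.99057, -0.8266, -0.6087)  len=0.4614
  (v29,v4,v25) [-+-] → (1.99057, -0.8266, -0.6087)–(2.1356, -0.8266, -0.409045)  len=0.2468
  (v25,v4,v0) [-++] → (2.1356, -0.8266, -0.409045)–(2.43276, -0.8266, 0)  len=0.5056

Chained into 2 loop(s):
  loop 1: 10 segments, perimeter = 3.7619
  loop 2: 10 segments, perimeter = 3.7619
Total perimeter = 7.524


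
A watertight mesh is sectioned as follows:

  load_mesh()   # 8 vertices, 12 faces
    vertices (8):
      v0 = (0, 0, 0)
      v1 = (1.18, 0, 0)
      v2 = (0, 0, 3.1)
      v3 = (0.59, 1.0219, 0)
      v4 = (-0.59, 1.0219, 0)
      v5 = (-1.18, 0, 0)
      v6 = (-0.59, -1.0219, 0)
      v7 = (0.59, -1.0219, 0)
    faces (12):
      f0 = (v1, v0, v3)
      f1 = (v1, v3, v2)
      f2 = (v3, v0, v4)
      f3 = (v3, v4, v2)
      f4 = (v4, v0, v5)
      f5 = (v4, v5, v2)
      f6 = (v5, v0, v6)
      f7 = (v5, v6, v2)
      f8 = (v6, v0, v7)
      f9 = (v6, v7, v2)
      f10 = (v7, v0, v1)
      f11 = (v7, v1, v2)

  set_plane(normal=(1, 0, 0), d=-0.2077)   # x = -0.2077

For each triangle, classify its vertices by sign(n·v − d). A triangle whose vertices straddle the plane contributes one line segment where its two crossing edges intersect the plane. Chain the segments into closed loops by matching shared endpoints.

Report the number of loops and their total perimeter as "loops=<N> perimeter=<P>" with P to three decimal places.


loops=1 perimeter=7.581

Straddling triangles (8 of 12):
  (v3,v0,v4) [++-] → (-0.2077, 0.359743, 0)–(-0.2077, 1.0219, 0)  len=0.6622
  (v3,v4,v2) [+-+] → (-0.2077, 1.0219, 0)–(-0.2077, 0.359743, 2.00869)  len=2.1150
  (v4,v0,v5) [-+-] → (-0.2077, 0.359743, 0)–(-0.2077, 0, 0)  len=0.3597
  (v4,v5,v2) [--+] → (-0.2077, 0, 2.55435)–(-0.2077, 0.359743, 2.00869)  len=0.6536
  (v5,v0,v6) [-+-] → (-0.2077, 0, 0)–(-0.2077, -0.359743, 0)  len=0.3597
  (v5,v6,v2) [--+] → (-0.2077, -0.359743, 2.00869)–(-0.2077, 0, 2.55435)  len=0.6536
  (v6,v0,v7) [-++] → (-0.2077, -0.359743, 0)–(-0.2077, -1.0219, 0)  len=0.6622
  (v6,v7,v2) [-++] → (-0.2077, -1.0219, 0)–(-0.2077, -0.359743, 2.00869)  len=2.1150

Chained into 1 loop(s):
  loop 1: 8 segments, perimeter = 7.5810
Total perimeter = 7.581


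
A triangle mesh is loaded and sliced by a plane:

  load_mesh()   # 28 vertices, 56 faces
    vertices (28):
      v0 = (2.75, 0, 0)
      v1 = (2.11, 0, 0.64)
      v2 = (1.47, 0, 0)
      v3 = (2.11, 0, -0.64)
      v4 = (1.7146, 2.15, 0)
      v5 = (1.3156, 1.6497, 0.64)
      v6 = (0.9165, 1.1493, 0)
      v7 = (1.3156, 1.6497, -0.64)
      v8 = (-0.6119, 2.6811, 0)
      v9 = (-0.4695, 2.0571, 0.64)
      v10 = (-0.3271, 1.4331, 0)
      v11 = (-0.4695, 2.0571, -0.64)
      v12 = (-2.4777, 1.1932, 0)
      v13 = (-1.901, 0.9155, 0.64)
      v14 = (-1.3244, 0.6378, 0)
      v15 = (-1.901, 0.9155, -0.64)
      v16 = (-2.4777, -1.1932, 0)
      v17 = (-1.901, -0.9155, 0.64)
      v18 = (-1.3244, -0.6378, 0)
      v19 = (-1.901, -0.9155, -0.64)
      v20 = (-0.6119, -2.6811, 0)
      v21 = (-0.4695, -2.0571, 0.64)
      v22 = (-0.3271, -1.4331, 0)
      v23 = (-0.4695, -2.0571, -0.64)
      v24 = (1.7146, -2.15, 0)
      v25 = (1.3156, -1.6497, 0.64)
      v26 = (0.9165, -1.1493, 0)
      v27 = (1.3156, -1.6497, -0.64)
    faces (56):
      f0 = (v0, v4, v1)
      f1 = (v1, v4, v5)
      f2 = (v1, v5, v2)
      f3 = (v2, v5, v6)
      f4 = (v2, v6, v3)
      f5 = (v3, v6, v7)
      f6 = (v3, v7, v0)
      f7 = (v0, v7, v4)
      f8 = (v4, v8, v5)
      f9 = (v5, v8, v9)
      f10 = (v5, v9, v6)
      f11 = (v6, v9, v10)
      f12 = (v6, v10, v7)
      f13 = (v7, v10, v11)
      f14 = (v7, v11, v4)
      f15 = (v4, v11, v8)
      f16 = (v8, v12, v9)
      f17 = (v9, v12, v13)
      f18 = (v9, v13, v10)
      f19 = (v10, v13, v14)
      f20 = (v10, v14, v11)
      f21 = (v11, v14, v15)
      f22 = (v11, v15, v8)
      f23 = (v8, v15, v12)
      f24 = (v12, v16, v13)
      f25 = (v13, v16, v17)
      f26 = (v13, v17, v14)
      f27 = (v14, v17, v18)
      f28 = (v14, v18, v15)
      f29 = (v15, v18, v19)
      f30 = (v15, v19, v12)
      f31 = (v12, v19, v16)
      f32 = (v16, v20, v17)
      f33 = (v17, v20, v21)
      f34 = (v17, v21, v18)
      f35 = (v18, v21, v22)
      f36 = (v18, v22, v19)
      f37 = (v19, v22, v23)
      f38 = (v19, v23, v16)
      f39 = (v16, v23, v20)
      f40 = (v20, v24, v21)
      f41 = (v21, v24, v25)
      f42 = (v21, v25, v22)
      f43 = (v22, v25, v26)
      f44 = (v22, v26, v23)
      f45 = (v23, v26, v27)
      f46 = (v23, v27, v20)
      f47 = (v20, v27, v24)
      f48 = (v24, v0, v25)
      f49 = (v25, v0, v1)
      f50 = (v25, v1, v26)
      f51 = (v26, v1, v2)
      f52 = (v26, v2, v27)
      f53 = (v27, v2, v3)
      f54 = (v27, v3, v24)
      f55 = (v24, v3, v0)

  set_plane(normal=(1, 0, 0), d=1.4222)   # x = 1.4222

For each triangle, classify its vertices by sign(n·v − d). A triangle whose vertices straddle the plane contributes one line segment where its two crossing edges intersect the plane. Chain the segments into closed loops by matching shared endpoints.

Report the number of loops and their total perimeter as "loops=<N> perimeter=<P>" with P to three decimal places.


Straddling triangles (20 of 56):
  (v1,v4,v5) [++-] → (1.4222, 1.78336, 0.469013)–(1.4222, 1.42833, 0.64)  len=0.3941
  (v1,v5,v2) [+-+] → (1.4222, 1.42833, 0.64)–(1.4222, 0.510723, 0.198135)  len=1.0185
  (v2,v5,v6) [+--] → (1.4222, 0.510723, 0.198135)–(1.4222, 0.099253, 0)  len=0.4567
  (v2,v6,v3) [+-+] → (1.4222, 0.099253, 0)–(1.4222, 0.662328, -0.271176)  len=0.6250
  (v3,v6,v7) [+--] → (1.4222, 0.662328, -0.271176)–(1.4222, 1.42833, -0.64)  len=0.8502
  (v3,v7,v0) [+-+] → (1.4222, 1.42833, -0.64)–(1.4222, 1.5271, -0.592437)  len=0.1096
  (v0,v7,v4) [+-+] → (1.4222, 1.5271, -0.592437)–(1.4222, 1.78336, -0.469013)  len=0.2844
  (v4,v8,v5) [+--] → (1.4222, 2.21675, 0)–(1.4222, 1.78336, 0.469013)  len=0.6386
  (v7,v11,v4) [--+] → (1.4222, 2.13756, -0.0856811)–(1.4222, 1.78336, -0.469013)  len=0.5219
  (v4,v11,v8) [+--] → (1.4222, 2.13756, -0.0856811)–(1.4222, 2.21675, 0)  len=0.1167
  (v20,v24,v21) [-+-] → (1.4222, -2.21675, 0)–(1.4222, -2.13756, 0.0856811)  len=0.1167
  (v21,v24,v25) [-+-] → (1.4222, -2.13756, 0.0856811)–(1.4222, -1.78336, 0.469013)  len=0.5219
  (v20,v27,v24) [--+] → (1.4222, -1.78336, -0.469013)–(1.4222, -2.21675, 0)  len=0.6386
  (v24,v0,v25) [++-] → (1.4222, -1.5271, 0.592437)–(1.4222, -1.78336, 0.469013)  len=0.2844
  (v25,v0,v1) [-++] → (1.4222, -1.5271, 0.592437)–(1.4222, -1.42833, 0.64)  len=0.1096
  (v25,v1,v26) [-+-] → (1.4222, -1.42833, 0.64)–(1.4222, -0.662328, 0.271176)  len=0.8502
  (v26,v1,v2) [-++] → (1.4222, -0.662328, 0.271176)–(1.4222, -0.099253, 0)  len=0.6250
  (v26,v2,v27) [-+-] → (1.4222, -0.099253, 0)–(1.4222, -0.510723, -0.198135)  len=0.4567
  (v27,v2,v3) [-++] → (1.4222, -0.510723, -0.198135)–(1.4222, -1.42833, -0.64)  len=1.0185
  (v27,v3,v24) [-++] → (1.4222, -1.42833, -0.64)–(1.4222, -1.78336, -0.469013)  len=0.3941

Chained into 2 loop(s):
  loop 1: 10 segments, perimeter = 5.0156
  loop 2: 10 segments, perimeter = 5.0156
Total perimeter = 10.031

loops=2 perimeter=10.031


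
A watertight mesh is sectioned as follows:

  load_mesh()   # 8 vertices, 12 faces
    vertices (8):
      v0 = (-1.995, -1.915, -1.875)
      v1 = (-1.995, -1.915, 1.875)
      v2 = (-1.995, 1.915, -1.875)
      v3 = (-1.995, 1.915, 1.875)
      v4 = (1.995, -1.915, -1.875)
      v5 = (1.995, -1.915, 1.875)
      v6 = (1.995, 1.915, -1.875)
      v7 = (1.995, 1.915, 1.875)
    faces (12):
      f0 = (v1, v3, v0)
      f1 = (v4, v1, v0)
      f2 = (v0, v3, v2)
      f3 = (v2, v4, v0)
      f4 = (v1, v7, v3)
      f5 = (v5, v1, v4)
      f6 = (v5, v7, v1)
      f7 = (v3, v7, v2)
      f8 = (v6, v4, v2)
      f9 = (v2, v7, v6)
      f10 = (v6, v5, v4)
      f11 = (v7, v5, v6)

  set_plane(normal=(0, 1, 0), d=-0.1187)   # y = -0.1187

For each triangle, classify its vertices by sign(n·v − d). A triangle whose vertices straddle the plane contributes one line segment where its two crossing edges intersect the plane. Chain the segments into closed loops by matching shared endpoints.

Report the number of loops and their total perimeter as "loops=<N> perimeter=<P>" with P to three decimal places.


Straddling triangles (8 of 12):
  (v1,v3,v0) [-+-] → (-1.995, -0.1187, 1.875)–(-1.995, -0.1187, -0.116221)  len=1.9912
  (v0,v3,v2) [-++] → (-1.995, -0.1187, -0.116221)–(-1.995, -0.1187, -1.875)  len=1.7588
  (v2,v4,v0) [+--] → (0.123659, -0.1187, -1.875)–(-1.995, -0.1187, -1.875)  len=2.1187
  (v1,v7,v3) [-++] → (-0.123659, -0.1187, 1.875)–(-1.995, -0.1187, 1.875)  len=1.8713
  (v5,v7,v1) [-+-] → (1.995, -0.1187, 1.875)–(-0.123659, -0.1187, 1.875)  len=2.1187
  (v6,v4,v2) [+-+] → (1.995, -0.1187, -1.875)–(0.123659, -0.1187, -1.875)  len=1.8713
  (v6,v5,v4) [+--] → (1.995, -0.1187, 0.116221)–(1.995, -0.1187, -1.875)  len=1.9912
  (v7,v5,v6) [+-+] → (1.995, -0.1187, 1.875)–(1.995, -0.1187, 0.116221)  len=1.7588

Chained into 1 loop(s):
  loop 1: 8 segments, perimeter = 15.4800
Total perimeter = 15.480

loops=1 perimeter=15.480


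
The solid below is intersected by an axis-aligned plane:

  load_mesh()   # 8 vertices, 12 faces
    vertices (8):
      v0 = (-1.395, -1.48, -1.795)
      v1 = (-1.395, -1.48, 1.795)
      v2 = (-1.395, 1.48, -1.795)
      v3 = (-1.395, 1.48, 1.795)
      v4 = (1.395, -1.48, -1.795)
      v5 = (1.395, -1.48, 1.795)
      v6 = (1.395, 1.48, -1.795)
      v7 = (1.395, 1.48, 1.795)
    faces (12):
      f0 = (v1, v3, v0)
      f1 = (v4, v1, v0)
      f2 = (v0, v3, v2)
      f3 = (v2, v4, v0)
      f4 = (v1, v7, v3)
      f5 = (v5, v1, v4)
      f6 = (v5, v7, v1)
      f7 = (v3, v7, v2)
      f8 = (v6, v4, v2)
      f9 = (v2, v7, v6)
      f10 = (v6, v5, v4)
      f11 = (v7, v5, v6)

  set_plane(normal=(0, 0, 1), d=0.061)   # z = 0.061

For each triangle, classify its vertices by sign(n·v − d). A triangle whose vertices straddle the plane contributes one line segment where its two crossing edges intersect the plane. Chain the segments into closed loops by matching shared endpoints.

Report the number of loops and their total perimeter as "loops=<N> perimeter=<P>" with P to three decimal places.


Straddling triangles (8 of 12):
  (v1,v3,v0) [++-] → (-1.395, 0.0502953, 0.061)–(-1.395, -1.48, 0.061)  len=1.5303
  (v4,v1,v0) [-+-] → (-0.0474067, -1.48, 0.061)–(-1.395, -1.48, 0.061)  len=1.3476
  (v0,v3,v2) [-+-] → (-1.395, 0.0502953, 0.061)–(-1.395, 1.48, 0.061)  len=1.4297
  (v5,v1,v4) [++-] → (-0.0474067, -1.48, 0.061)–(1.395, -1.48, 0.061)  len=1.4424
  (v3,v7,v2) [++-] → (0.0474067, 1.48, 0.061)–(-1.395, 1.48, 0.061)  len=1.4424
  (v2,v7,v6) [-+-] → (0.0474067, 1.48, 0.061)–(1.395, 1.48, 0.061)  len=1.3476
  (v6,v5,v4) [-+-] → (1.395, -0.0502953, 0.061)–(1.395, -1.48, 0.061)  len=1.4297
  (v7,v5,v6) [++-] → (1.395, -0.0502953, 0.061)–(1.395, 1.48, 0.061)  len=1.5303

Chained into 1 loop(s):
  loop 1: 8 segments, perimeter = 11.5000
Total perimeter = 11.500

loops=1 perimeter=11.500
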